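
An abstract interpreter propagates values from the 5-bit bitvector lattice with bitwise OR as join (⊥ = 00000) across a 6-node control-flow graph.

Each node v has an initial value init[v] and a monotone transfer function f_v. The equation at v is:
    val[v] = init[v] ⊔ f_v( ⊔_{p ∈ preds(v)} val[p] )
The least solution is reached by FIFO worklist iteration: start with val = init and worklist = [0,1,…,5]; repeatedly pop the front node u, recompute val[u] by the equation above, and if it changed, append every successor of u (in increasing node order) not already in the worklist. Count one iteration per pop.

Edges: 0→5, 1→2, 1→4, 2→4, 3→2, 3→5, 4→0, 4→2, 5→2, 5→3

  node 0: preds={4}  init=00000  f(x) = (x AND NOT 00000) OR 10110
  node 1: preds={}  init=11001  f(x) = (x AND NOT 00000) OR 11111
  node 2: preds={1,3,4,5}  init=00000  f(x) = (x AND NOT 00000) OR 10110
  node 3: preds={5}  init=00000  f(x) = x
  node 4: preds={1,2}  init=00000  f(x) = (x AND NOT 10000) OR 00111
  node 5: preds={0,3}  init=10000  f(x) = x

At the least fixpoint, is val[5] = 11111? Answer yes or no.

yes

Trace (14 dequeues):
  [1] u=0 | in 00000 | out 10110 | prev 00000 | push {}
  [2] u=1 | in 00000 | out 11111 | prev 11001 | push {}
  [3] u=2 | in 11111 | out 11111 | prev 00000 | push {}
  [4] u=3 | in 10000 | out 10000 | prev 00000 | push {2}
  [5] u=4 | in 11111 | out 01111 | prev 00000 | push {0}
  [6] u=5 | in 10110 | out 10110 | prev 10000 | push {3}
  [7] u=2 | in 11111 | out 11111 | ==
  [8] u=0 | in 01111 | out 11111 | prev 10110 | push {5}
  [9] u=3 | in 10110 | out 10110 | prev 10000 | push {2}
  [10] u=5 | in 11111 | out 11111 | prev 10110 | push {3}
  [11] u=2 | in 11111 | out 11111 | ==
  [12] u=3 | in 11111 | out 11111 | prev 10110 | push {2,5}
  [13] u=2 | in 11111 | out 11111 | ==
  [14] u=5 | in 11111 | out 11111 | ==

Converged values:
  [0] 11111
  [1] 11111
  [2] 11111
  [3] 11111
  [4] 01111
  [5] 11111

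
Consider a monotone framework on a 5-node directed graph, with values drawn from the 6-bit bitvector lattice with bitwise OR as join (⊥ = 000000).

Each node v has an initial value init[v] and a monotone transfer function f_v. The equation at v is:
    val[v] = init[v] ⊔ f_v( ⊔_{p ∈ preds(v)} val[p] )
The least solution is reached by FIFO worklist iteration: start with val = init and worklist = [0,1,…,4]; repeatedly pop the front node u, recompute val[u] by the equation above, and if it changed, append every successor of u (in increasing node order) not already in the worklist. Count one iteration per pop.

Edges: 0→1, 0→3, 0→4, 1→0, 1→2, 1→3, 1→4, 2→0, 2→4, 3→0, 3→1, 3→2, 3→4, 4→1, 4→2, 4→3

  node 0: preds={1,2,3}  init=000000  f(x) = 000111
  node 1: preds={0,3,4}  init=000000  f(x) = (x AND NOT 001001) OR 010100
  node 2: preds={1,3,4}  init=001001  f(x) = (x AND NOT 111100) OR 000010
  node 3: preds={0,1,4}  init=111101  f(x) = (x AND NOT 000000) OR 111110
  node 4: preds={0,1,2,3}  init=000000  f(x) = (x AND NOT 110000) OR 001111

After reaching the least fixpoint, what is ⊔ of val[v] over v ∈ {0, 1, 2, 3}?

111111

Worklist (9 pops):
  #1 pop 0: in=111101 → 000111 (was 000000); enqueue []
  #2 pop 1: in=111111 → 110110 (was 000000); enqueue [0]
  #3 pop 2: in=111111 → 001011 (was 001001); enqueue []
  #4 pop 3: in=110111 → 111111 (was 111101); enqueue [1,2]
  #5 pop 4: in=111111 → 001111 (was 000000); enqueue [3]
  #6 pop 0: in=111111 → 000111 (no change)
  #7 pop 1: in=111111 → 110110 (no change)
  #8 pop 2: in=111111 → 001011 (no change)
  #9 pop 3: in=111111 → 111111 (no change)

Fixpoint:
  val[0] = 000111
  val[1] = 110110
  val[2] = 001011
  val[3] = 111111
  val[4] = 001111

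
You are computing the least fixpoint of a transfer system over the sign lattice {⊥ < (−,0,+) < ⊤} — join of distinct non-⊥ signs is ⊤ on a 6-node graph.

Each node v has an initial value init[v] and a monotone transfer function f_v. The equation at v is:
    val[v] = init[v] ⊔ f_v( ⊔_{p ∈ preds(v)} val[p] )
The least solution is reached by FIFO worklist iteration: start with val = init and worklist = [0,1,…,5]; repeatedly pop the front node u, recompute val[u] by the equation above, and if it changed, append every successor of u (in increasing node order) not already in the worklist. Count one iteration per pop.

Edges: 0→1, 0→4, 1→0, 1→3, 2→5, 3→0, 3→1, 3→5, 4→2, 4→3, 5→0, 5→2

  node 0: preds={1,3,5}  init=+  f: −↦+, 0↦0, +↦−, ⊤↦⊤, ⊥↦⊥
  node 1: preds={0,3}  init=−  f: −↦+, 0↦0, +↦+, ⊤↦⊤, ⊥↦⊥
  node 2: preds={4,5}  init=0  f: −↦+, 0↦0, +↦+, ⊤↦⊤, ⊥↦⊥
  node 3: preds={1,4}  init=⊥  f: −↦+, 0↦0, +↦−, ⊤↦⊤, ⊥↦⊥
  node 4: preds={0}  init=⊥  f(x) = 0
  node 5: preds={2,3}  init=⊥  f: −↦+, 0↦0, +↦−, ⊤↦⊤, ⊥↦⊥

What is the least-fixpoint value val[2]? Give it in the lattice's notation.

Worklist (12 pops):
  #1 pop 0: in=− → + (no change)
  #2 pop 1: in=+ → ⊤ (was −); enqueue [0]
  #3 pop 2: in=⊥ → 0 (no change)
  #4 pop 3: in=⊤ → ⊤ (was ⊥); enqueue [1]
  #5 pop 4: in=+ → 0 (was ⊥); enqueue [2,3]
  #6 pop 5: in=⊤ → ⊤ (was ⊥); enqueue []
  #7 pop 0: in=⊤ → ⊤ (was +); enqueue [4]
  #8 pop 1: in=⊤ → ⊤ (no change)
  #9 pop 2: in=⊤ → ⊤ (was 0); enqueue [5]
  #10 pop 3: in=⊤ → ⊤ (no change)
  #11 pop 4: in=⊤ → 0 (no change)
  #12 pop 5: in=⊤ → ⊤ (no change)

Fixpoint:
  val[0] = ⊤
  val[1] = ⊤
  val[2] = ⊤
  val[3] = ⊤
  val[4] = 0
  val[5] = ⊤

⊤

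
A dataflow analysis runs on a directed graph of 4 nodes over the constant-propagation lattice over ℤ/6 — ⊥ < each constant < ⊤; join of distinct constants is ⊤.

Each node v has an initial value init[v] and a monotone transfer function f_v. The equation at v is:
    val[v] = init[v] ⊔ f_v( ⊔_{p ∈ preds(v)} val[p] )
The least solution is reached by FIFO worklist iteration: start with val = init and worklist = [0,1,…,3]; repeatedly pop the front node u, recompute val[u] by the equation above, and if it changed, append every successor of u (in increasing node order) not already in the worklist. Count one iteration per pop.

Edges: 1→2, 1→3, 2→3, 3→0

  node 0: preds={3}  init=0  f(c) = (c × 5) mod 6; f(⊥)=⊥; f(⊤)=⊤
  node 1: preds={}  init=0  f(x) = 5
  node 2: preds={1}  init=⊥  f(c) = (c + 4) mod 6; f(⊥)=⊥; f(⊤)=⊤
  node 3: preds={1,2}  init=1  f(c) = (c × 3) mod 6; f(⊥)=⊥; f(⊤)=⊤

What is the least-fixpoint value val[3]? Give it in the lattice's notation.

Iteration log — 5 steps:
  step 1. node 0  ⊔preds=1  new=⊤  old=0  +wl: 
  step 2. node 1  ⊔preds=⊥  new=⊤  old=0  +wl: 
  step 3. node 2  ⊔preds=⊤  new=⊤  old=⊥  +wl: 
  step 4. node 3  ⊔preds=⊤  new=⊤  old=1  +wl: 0
  step 5. node 0  ⊔preds=⊤  new=⊤  stable

Least fixpoint reached:
  node 0: ⊤
  node 1: ⊤
  node 2: ⊤
  node 3: ⊤

⊤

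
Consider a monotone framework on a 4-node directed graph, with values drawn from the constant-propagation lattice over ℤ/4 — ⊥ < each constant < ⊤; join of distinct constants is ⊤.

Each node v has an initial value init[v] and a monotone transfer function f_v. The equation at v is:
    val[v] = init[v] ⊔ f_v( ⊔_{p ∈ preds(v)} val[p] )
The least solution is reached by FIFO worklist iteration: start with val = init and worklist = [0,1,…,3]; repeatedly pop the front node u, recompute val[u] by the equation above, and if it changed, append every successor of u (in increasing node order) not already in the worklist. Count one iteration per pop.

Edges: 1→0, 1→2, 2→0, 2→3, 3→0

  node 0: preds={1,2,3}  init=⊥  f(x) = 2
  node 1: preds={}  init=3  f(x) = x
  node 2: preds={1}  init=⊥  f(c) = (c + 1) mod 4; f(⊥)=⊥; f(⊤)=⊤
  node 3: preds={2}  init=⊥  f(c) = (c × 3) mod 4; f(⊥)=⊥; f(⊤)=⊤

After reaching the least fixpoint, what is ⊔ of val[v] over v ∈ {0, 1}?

⊤

Trace (5 dequeues):
  [1] u=0 | in 3 | out 2 | prev ⊥ | push {}
  [2] u=1 | in ⊥ | out 3 | ==
  [3] u=2 | in 3 | out 0 | prev ⊥ | push {0}
  [4] u=3 | in 0 | out 0 | prev ⊥ | push {}
  [5] u=0 | in ⊤ | out 2 | ==

Converged values:
  [0] 2
  [1] 3
  [2] 0
  [3] 0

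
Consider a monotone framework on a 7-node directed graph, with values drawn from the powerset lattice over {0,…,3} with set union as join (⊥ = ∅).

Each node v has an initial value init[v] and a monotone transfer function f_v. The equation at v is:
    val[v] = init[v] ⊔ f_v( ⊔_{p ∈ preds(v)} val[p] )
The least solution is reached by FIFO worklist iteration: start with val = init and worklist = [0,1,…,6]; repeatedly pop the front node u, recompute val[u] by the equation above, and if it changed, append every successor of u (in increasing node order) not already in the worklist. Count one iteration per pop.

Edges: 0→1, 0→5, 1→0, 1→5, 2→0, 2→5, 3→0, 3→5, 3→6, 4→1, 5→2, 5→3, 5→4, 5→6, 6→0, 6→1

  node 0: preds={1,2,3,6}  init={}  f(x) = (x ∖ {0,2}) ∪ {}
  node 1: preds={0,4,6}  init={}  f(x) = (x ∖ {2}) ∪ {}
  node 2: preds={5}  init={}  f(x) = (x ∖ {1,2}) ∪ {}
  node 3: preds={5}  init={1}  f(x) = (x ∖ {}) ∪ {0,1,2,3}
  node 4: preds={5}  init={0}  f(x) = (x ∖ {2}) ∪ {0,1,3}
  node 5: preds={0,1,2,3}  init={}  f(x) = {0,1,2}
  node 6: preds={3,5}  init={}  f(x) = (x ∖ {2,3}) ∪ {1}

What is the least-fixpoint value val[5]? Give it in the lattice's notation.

Worklist (14 pops):
  #1 pop 0: in={1} → {1} (was {}); enqueue []
  #2 pop 1: in={0,1} → {0,1} (was {}); enqueue [0]
  #3 pop 2: in={} → {} (no change)
  #4 pop 3: in={} → {0,1,2,3} (was {1}); enqueue []
  #5 pop 4: in={} → {0,1,3} (was {0}); enqueue [1]
  #6 pop 5: in={0,1,2,3} → {0,1,2} (was {}); enqueue [2,3,4]
  #7 pop 6: in={0,1,2,3} → {0,1} (was {}); enqueue []
  #8 pop 0: in={0,1,2,3} → {1,3} (was {1}); enqueue [5]
  #9 pop 1: in={0,1,3} → {0,1,3} (was {0,1}); enqueue [0]
  #10 pop 2: in={0,1,2} → {0} (was {}); enqueue []
  #11 pop 3: in={0,1,2} → {0,1,2,3} (no change)
  #12 pop 4: in={0,1,2} → {0,1,3} (no change)
  #13 pop 5: in={0,1,2,3} → {0,1,2} (no change)
  #14 pop 0: in={0,1,2,3} → {1,3} (no change)

Fixpoint:
  val[0] = {1,3}
  val[1] = {0,1,3}
  val[2] = {0}
  val[3] = {0,1,2,3}
  val[4] = {0,1,3}
  val[5] = {0,1,2}
  val[6] = {0,1}

{0,1,2}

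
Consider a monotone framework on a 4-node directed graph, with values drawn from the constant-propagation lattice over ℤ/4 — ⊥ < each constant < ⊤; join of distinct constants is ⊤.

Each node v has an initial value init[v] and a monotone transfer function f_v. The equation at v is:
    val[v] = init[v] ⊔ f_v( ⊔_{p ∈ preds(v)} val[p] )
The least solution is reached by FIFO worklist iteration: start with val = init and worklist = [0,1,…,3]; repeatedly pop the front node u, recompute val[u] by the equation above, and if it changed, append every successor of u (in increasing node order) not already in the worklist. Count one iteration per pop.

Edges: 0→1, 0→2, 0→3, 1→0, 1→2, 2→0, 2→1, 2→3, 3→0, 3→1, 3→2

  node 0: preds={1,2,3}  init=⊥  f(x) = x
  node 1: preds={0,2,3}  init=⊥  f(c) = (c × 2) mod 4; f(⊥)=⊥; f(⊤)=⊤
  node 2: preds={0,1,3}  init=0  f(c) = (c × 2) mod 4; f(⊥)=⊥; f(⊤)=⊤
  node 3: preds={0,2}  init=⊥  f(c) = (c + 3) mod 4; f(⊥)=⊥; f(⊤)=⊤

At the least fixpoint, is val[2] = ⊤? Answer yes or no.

yes

Iteration log — 11 steps:
  step 1. node 0  ⊔preds=0  new=0  old=⊥  +wl: 
  step 2. node 1  ⊔preds=0  new=0  old=⊥  +wl: 0
  step 3. node 2  ⊔preds=0  new=0  stable
  step 4. node 3  ⊔preds=0  new=3  old=⊥  +wl: 1,2
  step 5. node 0  ⊔preds=⊤  new=⊤  old=0  +wl: 3
  step 6. node 1  ⊔preds=⊤  new=⊤  old=0  +wl: 0
  step 7. node 2  ⊔preds=⊤  new=⊤  old=0  +wl: 1
  step 8. node 3  ⊔preds=⊤  new=⊤  old=3  +wl: 2
  step 9. node 0  ⊔preds=⊤  new=⊤  stable
  step 10. node 1  ⊔preds=⊤  new=⊤  stable
  step 11. node 2  ⊔preds=⊤  new=⊤  stable

Least fixpoint reached:
  node 0: ⊤
  node 1: ⊤
  node 2: ⊤
  node 3: ⊤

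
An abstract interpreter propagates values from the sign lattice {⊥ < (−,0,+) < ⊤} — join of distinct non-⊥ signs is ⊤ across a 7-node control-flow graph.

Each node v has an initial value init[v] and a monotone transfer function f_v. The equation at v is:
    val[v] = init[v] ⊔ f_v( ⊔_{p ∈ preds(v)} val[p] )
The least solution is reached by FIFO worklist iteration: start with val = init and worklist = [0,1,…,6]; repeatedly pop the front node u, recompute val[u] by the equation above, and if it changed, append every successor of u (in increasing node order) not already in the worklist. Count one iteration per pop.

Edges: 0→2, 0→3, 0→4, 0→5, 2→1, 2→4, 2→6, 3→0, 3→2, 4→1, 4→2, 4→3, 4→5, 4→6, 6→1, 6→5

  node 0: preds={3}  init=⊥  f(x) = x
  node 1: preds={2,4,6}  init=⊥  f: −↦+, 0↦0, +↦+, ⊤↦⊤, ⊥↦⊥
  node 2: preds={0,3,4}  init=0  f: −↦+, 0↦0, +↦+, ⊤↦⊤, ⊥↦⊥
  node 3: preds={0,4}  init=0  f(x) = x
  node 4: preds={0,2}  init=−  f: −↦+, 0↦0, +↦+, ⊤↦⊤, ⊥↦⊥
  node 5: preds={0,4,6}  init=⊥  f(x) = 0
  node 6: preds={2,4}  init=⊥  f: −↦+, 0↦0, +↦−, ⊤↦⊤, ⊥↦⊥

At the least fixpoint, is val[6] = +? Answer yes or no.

no

Trace (13 dequeues):
  [1] u=0 | in 0 | out 0 | prev ⊥ | push {}
  [2] u=1 | in ⊤ | out ⊤ | prev ⊥ | push {}
  [3] u=2 | in ⊤ | out ⊤ | prev 0 | push {1}
  [4] u=3 | in ⊤ | out ⊤ | prev 0 | push {0,2}
  [5] u=4 | in ⊤ | out ⊤ | prev − | push {3}
  [6] u=5 | in ⊤ | out 0 | prev ⊥ | push {}
  [7] u=6 | in ⊤ | out ⊤ | prev ⊥ | push {5}
  [8] u=1 | in ⊤ | out ⊤ | ==
  [9] u=0 | in ⊤ | out ⊤ | prev 0 | push {4}
  [10] u=2 | in ⊤ | out ⊤ | ==
  [11] u=3 | in ⊤ | out ⊤ | ==
  [12] u=5 | in ⊤ | out 0 | ==
  [13] u=4 | in ⊤ | out ⊤ | ==

Converged values:
  [0] ⊤
  [1] ⊤
  [2] ⊤
  [3] ⊤
  [4] ⊤
  [5] 0
  [6] ⊤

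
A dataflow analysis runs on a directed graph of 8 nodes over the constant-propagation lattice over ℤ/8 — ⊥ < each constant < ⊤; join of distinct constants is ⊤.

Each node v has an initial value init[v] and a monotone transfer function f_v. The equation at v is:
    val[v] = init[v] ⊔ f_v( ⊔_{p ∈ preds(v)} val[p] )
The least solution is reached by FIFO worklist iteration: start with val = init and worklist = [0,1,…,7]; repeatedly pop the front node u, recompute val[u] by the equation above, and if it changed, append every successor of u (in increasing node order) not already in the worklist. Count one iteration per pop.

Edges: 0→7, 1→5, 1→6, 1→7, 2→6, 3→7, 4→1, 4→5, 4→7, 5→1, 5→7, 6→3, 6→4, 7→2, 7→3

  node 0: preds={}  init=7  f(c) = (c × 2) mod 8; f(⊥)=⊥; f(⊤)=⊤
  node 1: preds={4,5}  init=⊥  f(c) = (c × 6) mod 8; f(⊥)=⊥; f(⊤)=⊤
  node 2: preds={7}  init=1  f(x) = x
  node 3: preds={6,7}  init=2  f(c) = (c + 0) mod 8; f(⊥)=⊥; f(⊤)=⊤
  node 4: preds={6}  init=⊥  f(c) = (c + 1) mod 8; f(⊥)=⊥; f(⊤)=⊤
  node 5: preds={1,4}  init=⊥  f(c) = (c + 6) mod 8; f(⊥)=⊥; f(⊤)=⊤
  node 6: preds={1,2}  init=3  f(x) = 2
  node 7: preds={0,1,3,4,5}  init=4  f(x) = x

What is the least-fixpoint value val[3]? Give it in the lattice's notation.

Trace (16 dequeues):
  [1] u=0 | in ⊥ | out 7 | ==
  [2] u=1 | in ⊥ | out ⊥ | ==
  [3] u=2 | in 4 | out ⊤ | prev 1 | push {}
  [4] u=3 | in ⊤ | out ⊤ | prev 2 | push {}
  [5] u=4 | in 3 | out 4 | prev ⊥ | push {1}
  [6] u=5 | in 4 | out 2 | prev ⊥ | push {}
  [7] u=6 | in ⊤ | out ⊤ | prev 3 | push {3,4}
  [8] u=7 | in ⊤ | out ⊤ | prev 4 | push {2}
  [9] u=1 | in ⊤ | out ⊤ | prev ⊥ | push {5,6,7}
  [10] u=3 | in ⊤ | out ⊤ | ==
  [11] u=4 | in ⊤ | out ⊤ | prev 4 | push {1}
  [12] u=2 | in ⊤ | out ⊤ | ==
  [13] u=5 | in ⊤ | out ⊤ | prev 2 | push {}
  [14] u=6 | in ⊤ | out ⊤ | ==
  [15] u=7 | in ⊤ | out ⊤ | ==
  [16] u=1 | in ⊤ | out ⊤ | ==

Converged values:
  [0] 7
  [1] ⊤
  [2] ⊤
  [3] ⊤
  [4] ⊤
  [5] ⊤
  [6] ⊤
  [7] ⊤

⊤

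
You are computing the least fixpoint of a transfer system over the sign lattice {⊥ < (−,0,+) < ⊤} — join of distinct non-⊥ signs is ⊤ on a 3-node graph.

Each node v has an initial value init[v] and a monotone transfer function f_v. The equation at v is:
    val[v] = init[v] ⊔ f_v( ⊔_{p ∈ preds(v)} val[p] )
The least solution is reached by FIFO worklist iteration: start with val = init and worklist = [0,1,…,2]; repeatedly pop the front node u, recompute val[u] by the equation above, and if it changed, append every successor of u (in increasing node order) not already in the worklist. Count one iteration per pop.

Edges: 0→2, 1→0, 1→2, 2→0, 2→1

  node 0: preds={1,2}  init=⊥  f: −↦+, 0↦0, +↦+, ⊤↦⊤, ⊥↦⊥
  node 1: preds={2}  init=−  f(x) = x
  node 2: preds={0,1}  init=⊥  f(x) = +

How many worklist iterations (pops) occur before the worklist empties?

Trace (7 dequeues):
  [1] u=0 | in − | out + | prev ⊥ | push {}
  [2] u=1 | in ⊥ | out − | ==
  [3] u=2 | in ⊤ | out + | prev ⊥ | push {0,1}
  [4] u=0 | in ⊤ | out ⊤ | prev + | push {2}
  [5] u=1 | in + | out ⊤ | prev − | push {0}
  [6] u=2 | in ⊤ | out + | ==
  [7] u=0 | in ⊤ | out ⊤ | ==

Converged values:
  [0] ⊤
  [1] ⊤
  [2] +

7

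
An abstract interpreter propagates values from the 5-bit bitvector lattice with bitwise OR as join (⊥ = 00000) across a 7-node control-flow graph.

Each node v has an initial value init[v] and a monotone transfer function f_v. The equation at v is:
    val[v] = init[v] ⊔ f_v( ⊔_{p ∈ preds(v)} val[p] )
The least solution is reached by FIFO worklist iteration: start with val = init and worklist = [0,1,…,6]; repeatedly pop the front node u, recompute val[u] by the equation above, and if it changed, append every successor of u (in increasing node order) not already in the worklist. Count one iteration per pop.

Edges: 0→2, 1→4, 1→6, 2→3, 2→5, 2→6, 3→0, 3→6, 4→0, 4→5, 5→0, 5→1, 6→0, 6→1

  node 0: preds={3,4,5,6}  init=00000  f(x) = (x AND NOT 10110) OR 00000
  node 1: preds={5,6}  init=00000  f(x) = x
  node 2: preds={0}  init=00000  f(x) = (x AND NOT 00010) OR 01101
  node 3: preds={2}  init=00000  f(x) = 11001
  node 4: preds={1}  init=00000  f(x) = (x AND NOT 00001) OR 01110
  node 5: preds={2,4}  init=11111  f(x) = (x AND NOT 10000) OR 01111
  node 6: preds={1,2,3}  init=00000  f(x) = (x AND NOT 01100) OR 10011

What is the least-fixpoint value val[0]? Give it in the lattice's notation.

01001

Worklist (9 pops):
  #1 pop 0: in=11111 → 01001 (was 00000); enqueue []
  #2 pop 1: in=11111 → 11111 (was 00000); enqueue []
  #3 pop 2: in=01001 → 01101 (was 00000); enqueue []
  #4 pop 3: in=01101 → 11001 (was 00000); enqueue [0]
  #5 pop 4: in=11111 → 11110 (was 00000); enqueue []
  #6 pop 5: in=11111 → 11111 (no change)
  #7 pop 6: in=11111 → 10011 (was 00000); enqueue [1]
  #8 pop 0: in=11111 → 01001 (no change)
  #9 pop 1: in=11111 → 11111 (no change)

Fixpoint:
  val[0] = 01001
  val[1] = 11111
  val[2] = 01101
  val[3] = 11001
  val[4] = 11110
  val[5] = 11111
  val[6] = 10011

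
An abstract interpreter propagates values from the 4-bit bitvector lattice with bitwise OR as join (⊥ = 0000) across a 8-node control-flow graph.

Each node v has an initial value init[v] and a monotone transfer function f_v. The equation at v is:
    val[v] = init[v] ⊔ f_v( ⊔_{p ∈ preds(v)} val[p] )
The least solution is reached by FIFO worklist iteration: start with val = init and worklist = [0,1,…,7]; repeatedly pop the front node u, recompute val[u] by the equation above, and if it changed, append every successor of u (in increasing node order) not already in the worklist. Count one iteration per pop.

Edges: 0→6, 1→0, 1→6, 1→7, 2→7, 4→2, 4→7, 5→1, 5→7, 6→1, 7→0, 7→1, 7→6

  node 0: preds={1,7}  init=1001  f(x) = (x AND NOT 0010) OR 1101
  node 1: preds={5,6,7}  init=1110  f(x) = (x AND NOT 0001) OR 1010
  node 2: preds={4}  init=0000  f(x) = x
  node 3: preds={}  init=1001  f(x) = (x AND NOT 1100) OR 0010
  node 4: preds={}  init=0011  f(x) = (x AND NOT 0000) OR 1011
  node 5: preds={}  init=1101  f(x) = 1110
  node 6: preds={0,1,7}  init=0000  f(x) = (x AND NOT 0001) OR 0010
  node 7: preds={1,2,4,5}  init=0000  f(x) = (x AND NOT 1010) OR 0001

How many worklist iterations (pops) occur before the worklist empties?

Trace (13 dequeues):
  [1] u=0 | in 1110 | out 1101 | prev 1001 | push {}
  [2] u=1 | in 1101 | out 1110 | ==
  [3] u=2 | in 0011 | out 0011 | prev 0000 | push {}
  [4] u=3 | in 0000 | out 1011 | prev 1001 | push {}
  [5] u=4 | in 0000 | out 1011 | prev 0011 | push {2}
  [6] u=5 | in 0000 | out 1111 | prev 1101 | push {1}
  [7] u=6 | in 1111 | out 1110 | prev 0000 | push {}
  [8] u=7 | in 1111 | out 0101 | prev 0000 | push {0,6}
  [9] u=2 | in 1011 | out 1011 | prev 0011 | push {7}
  [10] u=1 | in 1111 | out 1110 | ==
  [11] u=0 | in 1111 | out 1101 | ==
  [12] u=6 | in 1111 | out 1110 | ==
  [13] u=7 | in 1111 | out 0101 | ==

Converged values:
  [0] 1101
  [1] 1110
  [2] 1011
  [3] 1011
  [4] 1011
  [5] 1111
  [6] 1110
  [7] 0101

13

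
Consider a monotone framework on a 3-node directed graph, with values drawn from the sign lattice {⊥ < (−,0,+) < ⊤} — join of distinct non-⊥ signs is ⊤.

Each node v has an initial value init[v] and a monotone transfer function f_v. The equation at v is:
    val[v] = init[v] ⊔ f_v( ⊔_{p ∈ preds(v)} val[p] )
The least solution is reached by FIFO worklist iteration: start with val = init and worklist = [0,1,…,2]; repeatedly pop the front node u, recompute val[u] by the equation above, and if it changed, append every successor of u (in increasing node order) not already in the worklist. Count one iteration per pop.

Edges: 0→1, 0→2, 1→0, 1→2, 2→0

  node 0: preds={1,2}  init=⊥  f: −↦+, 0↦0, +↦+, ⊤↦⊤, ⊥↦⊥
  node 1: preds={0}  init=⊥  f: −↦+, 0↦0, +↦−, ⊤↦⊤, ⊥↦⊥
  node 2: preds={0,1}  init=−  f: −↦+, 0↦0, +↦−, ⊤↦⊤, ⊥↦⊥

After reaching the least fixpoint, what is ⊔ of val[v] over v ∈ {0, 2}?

⊤

Worklist (7 pops):
  #1 pop 0: in=− → + (was ⊥); enqueue []
  #2 pop 1: in=+ → − (was ⊥); enqueue [0]
  #3 pop 2: in=⊤ → ⊤ (was −); enqueue []
  #4 pop 0: in=⊤ → ⊤ (was +); enqueue [1,2]
  #5 pop 1: in=⊤ → ⊤ (was −); enqueue [0]
  #6 pop 2: in=⊤ → ⊤ (no change)
  #7 pop 0: in=⊤ → ⊤ (no change)

Fixpoint:
  val[0] = ⊤
  val[1] = ⊤
  val[2] = ⊤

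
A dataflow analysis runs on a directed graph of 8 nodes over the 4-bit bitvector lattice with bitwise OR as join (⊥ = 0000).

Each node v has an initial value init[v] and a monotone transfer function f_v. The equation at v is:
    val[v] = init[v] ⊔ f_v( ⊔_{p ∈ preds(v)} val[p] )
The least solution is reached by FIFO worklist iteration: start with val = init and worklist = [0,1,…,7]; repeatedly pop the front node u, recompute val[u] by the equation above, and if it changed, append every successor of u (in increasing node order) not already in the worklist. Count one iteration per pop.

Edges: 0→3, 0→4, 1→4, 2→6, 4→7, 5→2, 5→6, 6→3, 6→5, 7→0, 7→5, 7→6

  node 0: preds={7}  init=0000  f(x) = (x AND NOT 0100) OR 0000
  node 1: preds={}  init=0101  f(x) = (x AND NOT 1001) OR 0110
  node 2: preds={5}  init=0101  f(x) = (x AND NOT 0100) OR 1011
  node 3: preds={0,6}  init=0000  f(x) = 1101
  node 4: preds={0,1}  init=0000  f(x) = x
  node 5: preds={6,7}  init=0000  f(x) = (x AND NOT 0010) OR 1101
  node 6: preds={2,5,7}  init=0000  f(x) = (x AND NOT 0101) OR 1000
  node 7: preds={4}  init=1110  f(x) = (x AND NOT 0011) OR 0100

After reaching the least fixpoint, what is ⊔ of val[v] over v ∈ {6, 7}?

Iteration log — 11 steps:
  step 1. node 0  ⊔preds=1110  new=1010  old=0000  +wl: 
  step 2. node 1  ⊔preds=0000  new=0111  old=0101  +wl: 
  step 3. node 2  ⊔preds=0000  new=1111  old=0101  +wl: 
  step 4. node 3  ⊔preds=1010  new=1101  old=0000  +wl: 
  step 5. node 4  ⊔preds=1111  new=1111  old=0000  +wl: 
  step 6. node 5  ⊔preds=1110  new=1101  old=0000  +wl: 2
  step 7. node 6  ⊔preds=1111  new=1010  old=0000  +wl: 3,5
  step 8. node 7  ⊔preds=1111  new=1110  stable
  step 9. node 2  ⊔preds=1101  new=1111  stable
  step 10. node 3  ⊔preds=1010  new=1101  stable
  step 11. node 5  ⊔preds=1110  new=1101  stable

Least fixpoint reached:
  node 0: 1010
  node 1: 0111
  node 2: 1111
  node 3: 1101
  node 4: 1111
  node 5: 1101
  node 6: 1010
  node 7: 1110

1110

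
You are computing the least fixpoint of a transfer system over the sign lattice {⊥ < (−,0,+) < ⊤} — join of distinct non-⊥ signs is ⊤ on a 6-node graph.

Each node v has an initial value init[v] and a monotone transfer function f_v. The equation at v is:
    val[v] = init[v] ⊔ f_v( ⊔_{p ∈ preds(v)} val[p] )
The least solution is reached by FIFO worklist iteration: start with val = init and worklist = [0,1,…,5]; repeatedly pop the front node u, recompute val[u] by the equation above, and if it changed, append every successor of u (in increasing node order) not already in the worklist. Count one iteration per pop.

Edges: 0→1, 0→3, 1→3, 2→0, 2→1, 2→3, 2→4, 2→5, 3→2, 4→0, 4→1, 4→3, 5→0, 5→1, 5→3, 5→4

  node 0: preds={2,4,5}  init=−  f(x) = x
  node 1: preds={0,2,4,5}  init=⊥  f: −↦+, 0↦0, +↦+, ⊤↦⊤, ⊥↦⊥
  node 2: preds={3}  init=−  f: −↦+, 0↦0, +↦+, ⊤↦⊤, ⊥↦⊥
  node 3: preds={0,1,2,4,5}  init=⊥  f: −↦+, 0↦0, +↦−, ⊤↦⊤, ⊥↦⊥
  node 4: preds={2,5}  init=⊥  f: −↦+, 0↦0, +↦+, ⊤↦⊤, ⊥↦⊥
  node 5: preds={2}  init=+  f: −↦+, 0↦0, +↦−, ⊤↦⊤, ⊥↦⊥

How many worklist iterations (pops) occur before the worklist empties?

16

Trace (16 dequeues):
  [1] u=0 | in ⊤ | out ⊤ | prev − | push {}
  [2] u=1 | in ⊤ | out ⊤ | prev ⊥ | push {}
  [3] u=2 | in ⊥ | out − | ==
  [4] u=3 | in ⊤ | out ⊤ | prev ⊥ | push {2}
  [5] u=4 | in ⊤ | out ⊤ | prev ⊥ | push {0,1,3}
  [6] u=5 | in − | out + | ==
  [7] u=2 | in ⊤ | out ⊤ | prev − | push {4,5}
  [8] u=0 | in ⊤ | out ⊤ | ==
  [9] u=1 | in ⊤ | out ⊤ | ==
  [10] u=3 | in ⊤ | out ⊤ | ==
  [11] u=4 | in ⊤ | out ⊤ | ==
  [12] u=5 | in ⊤ | out ⊤ | prev + | push {0,1,3,4}
  [13] u=0 | in ⊤ | out ⊤ | ==
  [14] u=1 | in ⊤ | out ⊤ | ==
  [15] u=3 | in ⊤ | out ⊤ | ==
  [16] u=4 | in ⊤ | out ⊤ | ==

Converged values:
  [0] ⊤
  [1] ⊤
  [2] ⊤
  [3] ⊤
  [4] ⊤
  [5] ⊤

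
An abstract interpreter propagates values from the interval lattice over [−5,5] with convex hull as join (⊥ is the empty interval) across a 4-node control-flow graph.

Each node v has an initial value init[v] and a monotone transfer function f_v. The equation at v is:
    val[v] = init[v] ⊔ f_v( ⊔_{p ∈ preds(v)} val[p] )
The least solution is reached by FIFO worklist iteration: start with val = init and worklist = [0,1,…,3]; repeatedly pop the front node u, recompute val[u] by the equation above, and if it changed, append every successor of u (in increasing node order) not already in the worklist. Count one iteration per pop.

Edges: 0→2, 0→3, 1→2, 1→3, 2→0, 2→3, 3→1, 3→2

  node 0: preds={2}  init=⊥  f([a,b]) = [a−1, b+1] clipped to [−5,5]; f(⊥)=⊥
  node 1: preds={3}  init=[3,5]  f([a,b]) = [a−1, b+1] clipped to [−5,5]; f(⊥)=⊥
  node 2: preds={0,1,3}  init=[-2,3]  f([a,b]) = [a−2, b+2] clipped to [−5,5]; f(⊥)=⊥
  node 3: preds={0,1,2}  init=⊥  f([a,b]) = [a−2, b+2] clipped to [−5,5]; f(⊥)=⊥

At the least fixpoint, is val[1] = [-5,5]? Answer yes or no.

yes

Trace (8 dequeues):
  [1] u=0 | in [-2,3] | out [-3,4] | prev ⊥ | push {}
  [2] u=1 | in ⊥ | out [3,5] | ==
  [3] u=2 | in [-3,5] | out [-5,5] | prev [-2,3] | push {0}
  [4] u=3 | in [-5,5] | out [-5,5] | prev ⊥ | push {1,2}
  [5] u=0 | in [-5,5] | out [-5,5] | prev [-3,4] | push {3}
  [6] u=1 | in [-5,5] | out [-5,5] | prev [3,5] | push {}
  [7] u=2 | in [-5,5] | out [-5,5] | ==
  [8] u=3 | in [-5,5] | out [-5,5] | ==

Converged values:
  [0] [-5,5]
  [1] [-5,5]
  [2] [-5,5]
  [3] [-5,5]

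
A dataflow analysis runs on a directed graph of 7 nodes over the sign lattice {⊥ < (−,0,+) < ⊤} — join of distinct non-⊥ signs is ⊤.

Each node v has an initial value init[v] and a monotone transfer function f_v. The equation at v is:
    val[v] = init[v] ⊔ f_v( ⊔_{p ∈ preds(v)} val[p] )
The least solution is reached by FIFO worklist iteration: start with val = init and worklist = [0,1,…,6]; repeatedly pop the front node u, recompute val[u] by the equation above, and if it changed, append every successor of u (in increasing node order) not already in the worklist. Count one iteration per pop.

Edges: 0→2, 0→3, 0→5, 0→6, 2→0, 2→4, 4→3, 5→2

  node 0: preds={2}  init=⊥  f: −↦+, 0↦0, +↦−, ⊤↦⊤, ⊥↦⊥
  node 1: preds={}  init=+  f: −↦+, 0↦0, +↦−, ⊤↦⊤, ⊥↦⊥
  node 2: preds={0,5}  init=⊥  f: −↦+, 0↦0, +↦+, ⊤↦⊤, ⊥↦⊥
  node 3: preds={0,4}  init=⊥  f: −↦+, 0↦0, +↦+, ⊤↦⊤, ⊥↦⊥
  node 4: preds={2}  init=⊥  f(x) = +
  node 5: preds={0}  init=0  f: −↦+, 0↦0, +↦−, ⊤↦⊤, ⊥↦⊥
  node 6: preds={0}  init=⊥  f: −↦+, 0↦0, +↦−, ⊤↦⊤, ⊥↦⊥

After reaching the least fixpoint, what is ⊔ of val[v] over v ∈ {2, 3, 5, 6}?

⊤

Trace (12 dequeues):
  [1] u=0 | in ⊥ | out ⊥ | ==
  [2] u=1 | in ⊥ | out + | ==
  [3] u=2 | in 0 | out 0 | prev ⊥ | push {0}
  [4] u=3 | in ⊥ | out ⊥ | ==
  [5] u=4 | in 0 | out + | prev ⊥ | push {3}
  [6] u=5 | in ⊥ | out 0 | ==
  [7] u=6 | in ⊥ | out ⊥ | ==
  [8] u=0 | in 0 | out 0 | prev ⊥ | push {2,5,6}
  [9] u=3 | in ⊤ | out ⊤ | prev ⊥ | push {}
  [10] u=2 | in 0 | out 0 | ==
  [11] u=5 | in 0 | out 0 | ==
  [12] u=6 | in 0 | out 0 | prev ⊥ | push {}

Converged values:
  [0] 0
  [1] +
  [2] 0
  [3] ⊤
  [4] +
  [5] 0
  [6] 0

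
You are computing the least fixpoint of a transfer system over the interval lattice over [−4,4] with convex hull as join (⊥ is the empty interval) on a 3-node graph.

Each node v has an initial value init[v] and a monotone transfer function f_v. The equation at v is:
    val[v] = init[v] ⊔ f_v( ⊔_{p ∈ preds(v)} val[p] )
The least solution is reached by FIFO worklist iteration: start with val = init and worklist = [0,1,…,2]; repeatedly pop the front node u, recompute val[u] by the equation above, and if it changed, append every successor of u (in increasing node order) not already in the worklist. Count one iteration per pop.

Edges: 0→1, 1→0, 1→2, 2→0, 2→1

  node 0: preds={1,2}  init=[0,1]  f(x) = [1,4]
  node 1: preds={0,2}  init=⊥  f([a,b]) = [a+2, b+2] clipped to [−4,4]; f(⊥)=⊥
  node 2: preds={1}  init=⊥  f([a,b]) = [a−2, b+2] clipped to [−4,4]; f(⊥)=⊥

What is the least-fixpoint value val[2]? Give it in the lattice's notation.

[0,4]

Trace (5 dequeues):
  [1] u=0 | in ⊥ | out [0,4] | prev [0,1] | push {}
  [2] u=1 | in [0,4] | out [2,4] | prev ⊥ | push {0}
  [3] u=2 | in [2,4] | out [0,4] | prev ⊥ | push {1}
  [4] u=0 | in [0,4] | out [0,4] | ==
  [5] u=1 | in [0,4] | out [2,4] | ==

Converged values:
  [0] [0,4]
  [1] [2,4]
  [2] [0,4]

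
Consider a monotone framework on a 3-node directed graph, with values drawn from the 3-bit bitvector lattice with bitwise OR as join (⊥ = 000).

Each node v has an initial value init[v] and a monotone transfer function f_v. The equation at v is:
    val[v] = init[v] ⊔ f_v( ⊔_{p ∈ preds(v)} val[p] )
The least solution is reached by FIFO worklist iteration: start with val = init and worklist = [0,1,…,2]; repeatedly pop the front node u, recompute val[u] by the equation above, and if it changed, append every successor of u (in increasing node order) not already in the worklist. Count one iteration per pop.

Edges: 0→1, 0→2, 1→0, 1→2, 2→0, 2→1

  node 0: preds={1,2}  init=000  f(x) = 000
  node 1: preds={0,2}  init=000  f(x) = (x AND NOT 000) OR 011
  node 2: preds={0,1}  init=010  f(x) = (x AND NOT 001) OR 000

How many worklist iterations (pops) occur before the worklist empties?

4

Iteration log — 4 steps:
  step 1. node 0  ⊔preds=010  new=000  stable
  step 2. node 1  ⊔preds=010  new=011  old=000  +wl: 0
  step 3. node 2  ⊔preds=011  new=010  stable
  step 4. node 0  ⊔preds=011  new=000  stable

Least fixpoint reached:
  node 0: 000
  node 1: 011
  node 2: 010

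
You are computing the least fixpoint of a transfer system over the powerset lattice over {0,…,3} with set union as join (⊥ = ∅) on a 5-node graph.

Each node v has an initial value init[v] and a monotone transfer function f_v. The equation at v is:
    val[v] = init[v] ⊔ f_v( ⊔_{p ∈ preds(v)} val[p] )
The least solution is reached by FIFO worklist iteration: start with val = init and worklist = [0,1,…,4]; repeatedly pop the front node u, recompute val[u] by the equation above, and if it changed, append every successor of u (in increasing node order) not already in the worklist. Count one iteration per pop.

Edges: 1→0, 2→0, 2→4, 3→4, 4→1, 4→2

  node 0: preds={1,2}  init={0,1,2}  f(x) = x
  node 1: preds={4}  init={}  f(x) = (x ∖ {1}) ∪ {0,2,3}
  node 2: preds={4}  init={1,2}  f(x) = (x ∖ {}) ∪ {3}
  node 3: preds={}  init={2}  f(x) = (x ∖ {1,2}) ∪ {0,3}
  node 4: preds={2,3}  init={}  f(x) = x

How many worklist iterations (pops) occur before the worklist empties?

10

Trace (10 dequeues):
  [1] u=0 | in {1,2} | out {0,1,2} | ==
  [2] u=1 | in {} | out {0,2,3} | prev {} | push {0}
  [3] u=2 | in {} | out {1,2,3} | prev {1,2} | push {}
  [4] u=3 | in {} | out {0,2,3} | prev {2} | push {}
  [5] u=4 | in {0,1,2,3} | out {0,1,2,3} | prev {} | push {1,2}
  [6] u=0 | in {0,1,2,3} | out {0,1,2,3} | prev {0,1,2} | push {}
  [7] u=1 | in {0,1,2,3} | out {0,2,3} | ==
  [8] u=2 | in {0,1,2,3} | out {0,1,2,3} | prev {1,2,3} | push {0,4}
  [9] u=0 | in {0,1,2,3} | out {0,1,2,3} | ==
  [10] u=4 | in {0,1,2,3} | out {0,1,2,3} | ==

Converged values:
  [0] {0,1,2,3}
  [1] {0,2,3}
  [2] {0,1,2,3}
  [3] {0,2,3}
  [4] {0,1,2,3}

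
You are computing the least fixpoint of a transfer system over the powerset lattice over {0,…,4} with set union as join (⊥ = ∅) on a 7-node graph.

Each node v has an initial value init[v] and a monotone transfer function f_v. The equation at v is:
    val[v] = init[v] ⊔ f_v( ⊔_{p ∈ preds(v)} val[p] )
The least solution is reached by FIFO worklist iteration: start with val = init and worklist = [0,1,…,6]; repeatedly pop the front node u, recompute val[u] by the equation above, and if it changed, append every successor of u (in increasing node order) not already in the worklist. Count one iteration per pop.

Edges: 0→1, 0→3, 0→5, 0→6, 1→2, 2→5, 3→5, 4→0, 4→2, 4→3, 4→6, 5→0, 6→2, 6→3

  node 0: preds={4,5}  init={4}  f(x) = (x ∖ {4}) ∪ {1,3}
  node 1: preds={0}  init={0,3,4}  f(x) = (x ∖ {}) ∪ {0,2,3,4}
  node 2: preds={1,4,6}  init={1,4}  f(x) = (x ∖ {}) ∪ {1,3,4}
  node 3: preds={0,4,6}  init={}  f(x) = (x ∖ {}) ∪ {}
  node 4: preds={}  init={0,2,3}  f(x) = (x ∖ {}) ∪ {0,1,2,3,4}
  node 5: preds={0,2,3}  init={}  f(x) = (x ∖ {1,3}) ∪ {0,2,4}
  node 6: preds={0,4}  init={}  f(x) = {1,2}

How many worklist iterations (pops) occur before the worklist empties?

Trace (10 dequeues):
  [1] u=0 | in {0,2,3} | out {0,1,2,3,4} | prev {4} | push {}
  [2] u=1 | in {0,1,2,3,4} | out {0,1,2,3,4} | prev {0,3,4} | push {}
  [3] u=2 | in {0,1,2,3,4} | out {0,1,2,3,4} | prev {1,4} | push {}
  [4] u=3 | in {0,1,2,3,4} | out {0,1,2,3,4} | prev {} | push {}
  [5] u=4 | in {} | out {0,1,2,3,4} | prev {0,2,3} | push {0,2,3}
  [6] u=5 | in {0,1,2,3,4} | out {0,2,4} | prev {} | push {}
  [7] u=6 | in {0,1,2,3,4} | out {1,2} | prev {} | push {}
  [8] u=0 | in {0,1,2,3,4} | out {0,1,2,3,4} | ==
  [9] u=2 | in {0,1,2,3,4} | out {0,1,2,3,4} | ==
  [10] u=3 | in {0,1,2,3,4} | out {0,1,2,3,4} | ==

Converged values:
  [0] {0,1,2,3,4}
  [1] {0,1,2,3,4}
  [2] {0,1,2,3,4}
  [3] {0,1,2,3,4}
  [4] {0,1,2,3,4}
  [5] {0,2,4}
  [6] {1,2}

10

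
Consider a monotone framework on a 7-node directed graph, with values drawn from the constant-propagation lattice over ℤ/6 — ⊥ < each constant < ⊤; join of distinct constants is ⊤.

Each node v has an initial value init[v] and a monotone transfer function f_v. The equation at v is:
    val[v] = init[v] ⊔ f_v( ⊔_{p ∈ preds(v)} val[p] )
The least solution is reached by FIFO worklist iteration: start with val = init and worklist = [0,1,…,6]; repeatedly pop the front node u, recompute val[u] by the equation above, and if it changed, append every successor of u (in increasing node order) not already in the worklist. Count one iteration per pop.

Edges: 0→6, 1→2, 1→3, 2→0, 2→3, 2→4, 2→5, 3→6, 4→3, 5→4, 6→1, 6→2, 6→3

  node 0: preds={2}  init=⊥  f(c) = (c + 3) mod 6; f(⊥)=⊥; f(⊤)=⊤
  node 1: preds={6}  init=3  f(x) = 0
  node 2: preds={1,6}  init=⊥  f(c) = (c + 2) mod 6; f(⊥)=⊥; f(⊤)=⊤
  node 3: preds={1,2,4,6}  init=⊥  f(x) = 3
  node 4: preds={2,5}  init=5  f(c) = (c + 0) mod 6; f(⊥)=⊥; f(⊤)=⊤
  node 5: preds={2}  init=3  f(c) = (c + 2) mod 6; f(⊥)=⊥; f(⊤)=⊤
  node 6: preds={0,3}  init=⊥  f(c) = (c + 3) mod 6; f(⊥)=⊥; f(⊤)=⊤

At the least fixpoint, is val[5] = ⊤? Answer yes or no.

yes

Worklist (16 pops):
  #1 pop 0: in=⊥ → ⊥ (no change)
  #2 pop 1: in=⊥ → ⊤ (was 3); enqueue []
  #3 pop 2: in=⊤ → ⊤ (was ⊥); enqueue [0]
  #4 pop 3: in=⊤ → 3 (was ⊥); enqueue []
  #5 pop 4: in=⊤ → ⊤ (was 5); enqueue [3]
  #6 pop 5: in=⊤ → ⊤ (was 3); enqueue [4]
  #7 pop 6: in=3 → 0 (was ⊥); enqueue [1,2]
  #8 pop 0: in=⊤ → ⊤ (was ⊥); enqueue [6]
  #9 pop 3: in=⊤ → 3 (no change)
  #10 pop 4: in=⊤ → ⊤ (no change)
  #11 pop 1: in=0 → ⊤ (no change)
  #12 pop 2: in=⊤ → ⊤ (no change)
  #13 pop 6: in=⊤ → ⊤ (was 0); enqueue [1,2,3]
  #14 pop 1: in=⊤ → ⊤ (no change)
  #15 pop 2: in=⊤ → ⊤ (no change)
  #16 pop 3: in=⊤ → 3 (no change)

Fixpoint:
  val[0] = ⊤
  val[1] = ⊤
  val[2] = ⊤
  val[3] = 3
  val[4] = ⊤
  val[5] = ⊤
  val[6] = ⊤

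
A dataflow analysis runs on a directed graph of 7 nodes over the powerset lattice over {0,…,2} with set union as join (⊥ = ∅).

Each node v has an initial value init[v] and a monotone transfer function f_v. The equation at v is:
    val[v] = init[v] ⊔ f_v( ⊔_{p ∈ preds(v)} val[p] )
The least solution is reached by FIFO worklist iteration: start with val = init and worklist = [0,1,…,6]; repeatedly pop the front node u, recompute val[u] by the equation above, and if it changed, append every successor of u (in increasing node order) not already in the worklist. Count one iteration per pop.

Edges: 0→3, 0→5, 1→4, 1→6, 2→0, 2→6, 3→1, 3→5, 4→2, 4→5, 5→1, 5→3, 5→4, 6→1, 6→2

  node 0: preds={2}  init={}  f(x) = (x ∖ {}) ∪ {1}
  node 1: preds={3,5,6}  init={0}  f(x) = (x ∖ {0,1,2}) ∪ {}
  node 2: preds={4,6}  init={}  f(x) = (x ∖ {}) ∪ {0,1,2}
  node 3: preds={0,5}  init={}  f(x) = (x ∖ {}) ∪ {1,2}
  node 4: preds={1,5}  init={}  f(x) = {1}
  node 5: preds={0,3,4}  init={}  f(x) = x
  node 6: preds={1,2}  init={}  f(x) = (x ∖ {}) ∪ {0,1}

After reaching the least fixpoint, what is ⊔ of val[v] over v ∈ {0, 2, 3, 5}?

{0,1,2}

Iteration log — 16 steps:
  step 1. node 0  ⊔preds={}  new={1}  old={}  +wl: 
  step 2. node 1  ⊔preds={}  new={0}  stable
  step 3. node 2  ⊔preds={}  new={0,1,2}  old={}  +wl: 0
  step 4. node 3  ⊔preds={1}  new={1,2}  old={}  +wl: 1
  step 5. node 4  ⊔preds={0}  new={1}  old={}  +wl: 2
  step 6. node 5  ⊔preds={1,2}  new={1,2}  old={}  +wl: 3,4
  step 7. node 6  ⊔preds={0,1,2}  new={0,1,2}  old={}  +wl: 
  step 8. node 0  ⊔preds={0,1,2}  new={0,1,2}  old={1}  +wl: 5
  step 9. node 1  ⊔preds={0,1,2}  new={0}  stable
  step 10. node 2  ⊔preds={0,1,2}  new={0,1,2}  stable
  step 11. node 3  ⊔preds={0,1,2}  new={0,1,2}  old={1,2}  +wl: 1
  step 12. node 4  ⊔preds={0,1,2}  new={1}  stable
  step 13. node 5  ⊔preds={0,1,2}  new={0,1,2}  old={1,2}  +wl: 3,4
  step 14. node 1  ⊔preds={0,1,2}  new={0}  stable
  step 15. node 3  ⊔preds={0,1,2}  new={0,1,2}  stable
  step 16. node 4  ⊔preds={0,1,2}  new={1}  stable

Least fixpoint reached:
  node 0: {0,1,2}
  node 1: {0}
  node 2: {0,1,2}
  node 3: {0,1,2}
  node 4: {1}
  node 5: {0,1,2}
  node 6: {0,1,2}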